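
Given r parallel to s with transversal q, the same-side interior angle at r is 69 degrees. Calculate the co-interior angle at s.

Co-interior (same-side interior) angles are between the parallel lines on the same side of the transversal.
Unlike corresponding or alternate interior angles, they are supplementary rather than equal.
So the angle = 180 - 69 = 111 degrees.

111 degrees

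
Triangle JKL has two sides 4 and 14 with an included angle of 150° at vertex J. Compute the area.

When two sides and the included angle are known, the area formula is (1/2)ab sin(C).
The height from one side to the opposite vertex is 14 sin(150°) = 7.
Area = (1/2) * 4 * 7 = 14.

14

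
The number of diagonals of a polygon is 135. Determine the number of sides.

Using d = n(n - 3)/2, we solve 135 = n(n - 3)/2.
So n(n - 3) = 270.
Testing n = 18: 18 * 15 = 270 = 270. Correct.
The polygon has 18 sides.

18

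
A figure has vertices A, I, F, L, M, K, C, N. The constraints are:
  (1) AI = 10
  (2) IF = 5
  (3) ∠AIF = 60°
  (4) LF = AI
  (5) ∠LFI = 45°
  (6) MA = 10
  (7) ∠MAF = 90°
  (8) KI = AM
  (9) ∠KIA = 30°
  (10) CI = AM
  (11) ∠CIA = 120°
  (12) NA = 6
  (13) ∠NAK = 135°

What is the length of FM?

Step 1: By the law of cosines on triangle FIA: FA² = 5² + 10² − 2·5·10·cos(60°) = 75, so FA = 5·√3.
Step 2: By the law of cosines on triangle FAM: FM² = (5·√3)² + 10² − 2·5·√3·10·cos(90°) = 175, so FM = 5·√7.

Therefore, the length of FM = 5·√7.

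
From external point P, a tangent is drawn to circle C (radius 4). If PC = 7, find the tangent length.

Let T be the point of tangency. Then CT ⊥ PT (radius ⊥ tangent).
In right triangle CTP: CP² = CT² + PT²
7² = 4² + PT²
PT² = 33, PT = sqrt(33)

sqrt(33)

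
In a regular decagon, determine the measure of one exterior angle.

Each exterior angle of a regular n-gon is 360 / n.
For n = 10: 360 / 10 = 36 degrees.

36 degrees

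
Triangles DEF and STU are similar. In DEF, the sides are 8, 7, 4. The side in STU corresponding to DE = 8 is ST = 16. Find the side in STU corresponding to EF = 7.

Since the triangles are similar, the ratio of corresponding sides is constant.
Scale factor k = ST / DE = 16 / 8 = 2
TU = k * EF = 2 * 7 = 14

14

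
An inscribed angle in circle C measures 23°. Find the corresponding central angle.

The inscribed angle theorem states that a central angle is always twice any inscribed angle that subtends the same arc.
Since the inscribed angle is 23°, the central angle = 2 × 23° = 46°.

46°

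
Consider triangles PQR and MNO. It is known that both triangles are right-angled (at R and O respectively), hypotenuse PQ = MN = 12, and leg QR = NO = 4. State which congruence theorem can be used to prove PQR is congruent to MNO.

Consider the given information: both triangles are right-angled (at R and O respectively), hypotenuse PQ = MN = 12, and leg QR = NO = 4
This is not SAS or AAS: SAS requires two sides and the included angle between them. AAS requires two angles and a non-included side.
The correct criterion is HL. The hypotenuse and one leg of two right triangles are equal (Hypotenuse-Leg).

HL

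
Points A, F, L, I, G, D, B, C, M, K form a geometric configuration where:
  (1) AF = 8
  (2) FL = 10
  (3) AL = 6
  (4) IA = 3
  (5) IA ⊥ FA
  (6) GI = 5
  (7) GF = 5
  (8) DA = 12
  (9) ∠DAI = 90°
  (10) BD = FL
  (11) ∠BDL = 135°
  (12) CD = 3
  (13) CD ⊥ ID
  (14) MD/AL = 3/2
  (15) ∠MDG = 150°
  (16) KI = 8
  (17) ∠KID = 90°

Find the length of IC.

Step 1: By the law of cosines on triangle DAI: DI² = 12² + 3² − 2·12·3·cos(90°) = 153, so DI = 3·√17.
Step 2: By the law of cosines on triangle IDC: IC² = (3·√17)² + 3² − 2·3·√17·3·cos(90°) = 162, so IC = 9·√2.

Therefore, the length of IC = 9·√2.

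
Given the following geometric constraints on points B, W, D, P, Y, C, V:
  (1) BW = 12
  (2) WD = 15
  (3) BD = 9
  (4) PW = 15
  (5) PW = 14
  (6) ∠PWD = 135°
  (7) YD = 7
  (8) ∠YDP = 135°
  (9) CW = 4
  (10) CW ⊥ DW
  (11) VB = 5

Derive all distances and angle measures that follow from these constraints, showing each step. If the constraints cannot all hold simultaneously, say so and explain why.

These constraints are not satisfiable: (4) PW = 15 and (5) PW = 14 assign two different lengths to the same segment. No planar figure meets all of them, so nothing further can be derived.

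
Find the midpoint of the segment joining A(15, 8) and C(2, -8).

The midpoint is the point halfway along the segment.
Move half the horizontal distance: 15 + (2 - 15)/2 = 15 + -13/2 = 17/2
Move half the vertical distance: 8 + (-8 - 8)/2 = 8 + -16/2 = 0
Midpoint = (17/2, 0)

(17/2, 0)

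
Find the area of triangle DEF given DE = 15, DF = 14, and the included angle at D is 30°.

Area = (1/2)(15)(14) sin(30°) = (1/2)(15)(14)(1/2) = 105/2

105/2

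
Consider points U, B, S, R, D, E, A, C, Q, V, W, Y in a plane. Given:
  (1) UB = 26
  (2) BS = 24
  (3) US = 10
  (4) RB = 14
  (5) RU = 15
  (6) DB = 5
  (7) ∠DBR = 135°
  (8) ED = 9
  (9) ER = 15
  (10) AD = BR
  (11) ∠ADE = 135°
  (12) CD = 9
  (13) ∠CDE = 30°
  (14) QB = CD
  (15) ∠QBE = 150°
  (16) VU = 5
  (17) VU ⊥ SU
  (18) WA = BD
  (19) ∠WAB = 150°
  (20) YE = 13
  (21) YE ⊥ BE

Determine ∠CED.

Step 1: By the law of cosines on triangle EDC: EC² = 9² + 9² − 2·9·9·cos(30°) = 21.7, so EC ≈ 4.66.
Step 2: By the inverse law of cosines on triangle CED: cos(∠CED) = (4.66² + 9² − 9²) / (2·4.66·9) = 21.7/83.86 = 0.2588, so ∠CED = 75°.

Therefore, the measure of angle ∠CED = 75°.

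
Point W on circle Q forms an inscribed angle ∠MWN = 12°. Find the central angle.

By the inscribed angle theorem, the central angle is twice the inscribed angle.
Central angle = 2 × 12° = 24°

24°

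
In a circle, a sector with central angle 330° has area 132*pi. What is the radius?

The sector covers 330°/360° = 11/12 of the full circle.
Full circle area = 132*pi / 11/12 = 144*pi.
Since full area = πr², we get r² = 144*pi/π = 144, so r = 12.

12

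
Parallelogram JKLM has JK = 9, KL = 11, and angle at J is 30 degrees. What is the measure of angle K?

In a parallelogram, consecutive angles are supplementary (sum to 180°).
angle K = 180 - angle J
angle K = 180 - 30
angle K = 150 degrees

150 degrees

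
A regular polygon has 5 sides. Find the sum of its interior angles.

The sum of interior angles of an n-sided polygon is (n - 2) * 180.
For n = 5: (5 - 2) * 180 = 3 * 180 = 540 degrees.

540 degrees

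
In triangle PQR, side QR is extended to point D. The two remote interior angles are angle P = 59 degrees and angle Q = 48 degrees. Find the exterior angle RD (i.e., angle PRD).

The interior angle at R is 180 - 59 - 48 = 73 degrees.
The exterior angle and interior angle at R are supplementary:
Exterior angle = 180 - 73 = 107 degrees.

107 degrees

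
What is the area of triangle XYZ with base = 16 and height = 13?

A triangle's area is half the area of a rectangle with the same base and height.
Area = (1/2) * 16 * 13 = 104.

104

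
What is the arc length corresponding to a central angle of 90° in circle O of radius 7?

The full circumference is 2πr = 2π(7) = 14*pi.
The arc spans 90° out of 360°, which is a fraction of 1/4.
Arc length = 14*pi × 1/4 = 7*pi/2.

7*pi/2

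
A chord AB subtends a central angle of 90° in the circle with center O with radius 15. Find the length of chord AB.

Chord length = 2r sin(θ/2)
= 2 × 15 × sin(90°/2)
= 2 × 15 × sin(45°)
= 15*sqrt(2)

15*sqrt(2)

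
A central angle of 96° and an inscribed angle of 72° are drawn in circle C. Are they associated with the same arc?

By the inscribed angle theorem, the inscribed angle for a central angle of 96° should be 96° / 2 = 48°.
The given inscribed angle is 72°, which does not equal 48°.
Therefore, no, they do not correspond to the same arc.

No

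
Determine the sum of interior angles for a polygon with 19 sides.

The sum of interior angles of an n-sided polygon is (n - 2) * 180.
For n = 19: (19 - 2) * 180 = 17 * 180 = 3060 degrees.

3060 degrees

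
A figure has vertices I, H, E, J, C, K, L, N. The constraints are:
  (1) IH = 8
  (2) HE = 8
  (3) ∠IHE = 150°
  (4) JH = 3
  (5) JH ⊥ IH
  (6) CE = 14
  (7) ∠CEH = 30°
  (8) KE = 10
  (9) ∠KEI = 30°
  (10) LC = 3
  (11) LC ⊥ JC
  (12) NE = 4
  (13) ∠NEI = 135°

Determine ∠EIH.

Step 1: By the law of cosines on triangle IHE: IE² = 8² + 8² − 2·8·8·cos(150°) = 238.85, so IE ≈ 15.45.
Step 2: By the inverse law of cosines on triangle EIH: cos(∠EIH) = (15.45² + 8² − 8²) / (2·15.45·8) = 238.85/247.28 = 0.9659, so ∠EIH = 15°.

Therefore, the measure of angle ∠EIH = 15°.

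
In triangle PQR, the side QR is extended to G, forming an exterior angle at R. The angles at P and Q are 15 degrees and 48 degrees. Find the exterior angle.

By the exterior angle theorem, an exterior angle of a triangle equals the sum of the two remote interior angles.
Exterior angle = angle P + angle Q
Exterior angle = 15 + 48 = 63 degrees

63 degrees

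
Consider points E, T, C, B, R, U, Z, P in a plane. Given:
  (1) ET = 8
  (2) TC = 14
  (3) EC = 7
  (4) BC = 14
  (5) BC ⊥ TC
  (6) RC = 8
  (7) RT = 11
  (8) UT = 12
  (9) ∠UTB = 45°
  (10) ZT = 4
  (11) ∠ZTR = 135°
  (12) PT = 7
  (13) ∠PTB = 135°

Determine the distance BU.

Step 1: By the law of cosines on triangle BCT: BT² = 14² + 14² − 2·14·14·cos(90°) = 392, so BT = 14·√2.
Step 2: By the law of cosines on triangle BTU: BU² = (14·√2)² + 12² − 2·14·√2·12·cos(45°) = 200, so BU = 10·√2.

Therefore, the length of BU = 10·√2.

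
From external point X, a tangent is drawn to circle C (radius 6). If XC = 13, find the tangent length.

tangent = √(d² - r²) = √(13² - 6²) = √(169 - 36) = √133 = sqrt(133)

sqrt(133)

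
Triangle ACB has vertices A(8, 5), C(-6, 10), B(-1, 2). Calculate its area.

Shoelace: Area = (1/2)|8(10-2) + -6(2-5) + -1(5-10)| = (1/2)(87) = 87/2

87/2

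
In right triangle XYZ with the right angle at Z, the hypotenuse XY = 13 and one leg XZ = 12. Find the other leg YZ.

By the Pythagorean theorem: YZ^2 = XY^2 - XZ^2
YZ^2 = 13^2 - 12^2 = 169 - 144 = 25
YZ = sqrt(25) = 5

5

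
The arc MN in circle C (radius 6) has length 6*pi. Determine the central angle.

Arc length L = 2πr × θ/360, so θ = 360L / (2πr).
θ = 360 × 6*pi / (2π × 6)
θ = 180°
θ = 180°

180°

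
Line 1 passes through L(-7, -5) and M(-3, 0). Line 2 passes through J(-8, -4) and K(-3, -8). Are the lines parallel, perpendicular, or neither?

Slope of line 1: m1 = (0 - -5)/(-3 - -7) = 5/4 = 5/4
Slope of line 2: m2 = (-8 - -4)/(-3 - -8) = -4/5 = -4/5
m1 * m2 = (5/4) * (-4/5) = -1 = -1, so the lines are perpendicular.

Perpendicular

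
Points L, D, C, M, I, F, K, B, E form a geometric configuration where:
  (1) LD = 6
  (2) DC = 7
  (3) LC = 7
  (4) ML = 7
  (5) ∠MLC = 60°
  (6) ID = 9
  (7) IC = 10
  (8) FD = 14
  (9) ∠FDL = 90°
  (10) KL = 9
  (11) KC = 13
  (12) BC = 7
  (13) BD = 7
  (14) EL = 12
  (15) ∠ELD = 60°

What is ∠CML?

Step 1: By the law of cosines on triangle MLC: MC² = 7² + 7² − 2·7·7·cos(60°) = 49, so MC = 7.
Step 2: By the inverse law of cosines on triangle CML: cos(∠CML) = (7² + 7² − 7²) / (2·7·7) = 49/98 = 0.5, so ∠CML = 60°.

Therefore, the measure of angle ∠CML = 60°.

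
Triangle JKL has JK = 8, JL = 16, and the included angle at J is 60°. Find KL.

Law of cosines: KL^2 = 8^2 + 16^2 - 2(8)(16)cos(60°) = 192, so KL = 8*sqrt(3).

8*sqrt(3)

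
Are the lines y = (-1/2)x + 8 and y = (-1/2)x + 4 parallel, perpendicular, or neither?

Slope of line 1: m1 = -1/2
Slope of line 2: m2 = -1/2
Since m1 = m2 = -1/2, the lines are parallel.

Parallel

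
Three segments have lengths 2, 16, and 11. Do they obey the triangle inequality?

Check the triangle inequality: 2 + 11 = 13 ≤ 16.
Since the sum of two sides does not exceed the third, no triangle can be formed.

No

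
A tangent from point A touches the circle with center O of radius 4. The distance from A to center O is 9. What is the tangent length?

Let T be the point of tangency. Then OT ⊥ AT (radius ⊥ tangent).
In right triangle OTA: OA² = OT² + AT²
9² = 4² + AT²
AT² = 65, AT = sqrt(65)

sqrt(65)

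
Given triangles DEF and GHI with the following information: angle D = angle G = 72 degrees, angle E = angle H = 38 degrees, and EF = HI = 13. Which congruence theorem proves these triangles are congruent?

The given information provides:
angle D = angle G = 72 degrees, angle E = angle H = 38 degrees, and EF = HI = 13
This matches the AAS congruence theorem.
Two pairs of corresponding angles and a non-included side are equal (Angle-Angle-Side).

AAS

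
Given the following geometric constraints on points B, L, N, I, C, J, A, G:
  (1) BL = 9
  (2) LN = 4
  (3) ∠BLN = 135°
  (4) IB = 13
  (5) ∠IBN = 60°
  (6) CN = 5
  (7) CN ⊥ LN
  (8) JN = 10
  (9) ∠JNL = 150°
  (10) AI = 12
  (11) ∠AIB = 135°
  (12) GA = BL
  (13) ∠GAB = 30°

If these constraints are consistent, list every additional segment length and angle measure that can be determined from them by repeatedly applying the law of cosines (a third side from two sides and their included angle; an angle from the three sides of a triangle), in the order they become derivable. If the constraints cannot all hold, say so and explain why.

The constraints are consistent. Derivable facts, in order:
After 1 step:
- BA ≈ 23.1
- BN ≈ 12.16
- LC = √41
- LJ ≈ 13.61
After 2 steps:
- BG ≈ 15.95
- NI ≈ 12.6
- ∠ABI = 21.55°
- ∠BAI = 23.45°
- ∠BNL = 31.55°
- ∠CLN = 51.34°
- ∠JLN = 21.55°
- ∠LBN = 13.45°
- ∠LCN = 38.66°
- ∠LJN = 8.45°
After 3 steps:
- ∠ABG = 16.38°
- ∠AGB = 133.62°
- ∠BIN = 56.7°
- ∠BNI = 63.3°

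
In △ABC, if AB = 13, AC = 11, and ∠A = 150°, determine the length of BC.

Law of cosines: BC^2 = 13^2 + 11^2 - 2(13)(11)cos(150°) = 143*sqrt(3) + 290, so BC = sqrt(143*sqrt(3) + 290).

sqrt(143*sqrt(3) + 290)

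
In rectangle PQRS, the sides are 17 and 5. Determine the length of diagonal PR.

Using the Pythagorean theorem:
d² = 17² + 5² = 289 + 25 = 314
d = sqrt(314)

sqrt(314)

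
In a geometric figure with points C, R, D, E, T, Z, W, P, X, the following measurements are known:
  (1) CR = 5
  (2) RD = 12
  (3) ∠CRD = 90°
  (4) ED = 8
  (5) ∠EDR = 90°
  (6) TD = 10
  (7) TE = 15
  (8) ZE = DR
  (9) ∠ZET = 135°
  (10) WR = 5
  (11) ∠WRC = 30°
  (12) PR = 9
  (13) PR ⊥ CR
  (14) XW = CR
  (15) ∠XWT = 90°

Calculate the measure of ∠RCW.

Step 1: By the law of cosines on triangle CRW: CW² = 5² + 5² − 2·5·5·cos(30°) = 6.7, so CW ≈ 2.59.
Step 2: By the inverse law of cosines on triangle RCW: cos(∠RCW) = (5² + 2.59² − 5²) / (2·5·2.59) = 6.7/25.88 = 0.2588, so ∠RCW = 75°.

Therefore, the measure of angle ∠RCW = 75°.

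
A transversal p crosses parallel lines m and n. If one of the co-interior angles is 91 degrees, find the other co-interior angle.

Co-interior angles sum to 180: 180 - 91 = 89 degrees.

89 degrees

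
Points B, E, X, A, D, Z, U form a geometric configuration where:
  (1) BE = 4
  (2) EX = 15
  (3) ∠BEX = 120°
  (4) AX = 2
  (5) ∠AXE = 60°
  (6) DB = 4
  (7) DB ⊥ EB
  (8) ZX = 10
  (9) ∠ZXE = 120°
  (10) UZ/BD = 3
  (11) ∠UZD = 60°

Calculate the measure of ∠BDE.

Step 1: By the law of cosines on triangle DBE: DE² = 4² + 4² − 2·4·4·cos(90°) = 32, so DE = 4·√2.
Step 2: By the inverse law of cosines on triangle BDE: cos(∠BDE) = (4² + (4·√2)² − 4²) / (2·4·4·√2) = 32/45.25 = 0.7071, so ∠BDE = 45°.

Therefore, the measure of angle ∠BDE = 45°.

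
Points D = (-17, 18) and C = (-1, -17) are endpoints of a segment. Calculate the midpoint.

M = ((x₁ + x₂)/2, (y₁ + y₂)/2)
= ((-17 + -1)/2, (18 + -17)/2)
= (-18/2, 1/2) = (-9, 1/2)

(-9, 1/2)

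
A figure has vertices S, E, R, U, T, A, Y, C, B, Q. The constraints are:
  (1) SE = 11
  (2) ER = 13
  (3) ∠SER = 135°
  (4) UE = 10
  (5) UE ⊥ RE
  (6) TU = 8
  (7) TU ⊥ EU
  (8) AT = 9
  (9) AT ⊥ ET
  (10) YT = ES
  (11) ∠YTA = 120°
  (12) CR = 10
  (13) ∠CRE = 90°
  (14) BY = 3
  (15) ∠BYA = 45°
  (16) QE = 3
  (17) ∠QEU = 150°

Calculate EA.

Step 1: By the law of cosines on triangle EUT: ET² = 10² + 8² − 2·10·8·cos(90°) = 164, so ET = 2·√41.
Step 2: By the law of cosines on triangle ETA: EA² = (2·√41)² + 9² − 2·2·√41·9·cos(90°) = 245, so EA = 7·√5.

Therefore, the length of EA = 7·√5.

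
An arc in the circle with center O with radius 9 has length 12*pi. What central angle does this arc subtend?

Arc length L = 2πr × θ/360, so θ = 360L / (2πr).
θ = 360 × 12*pi / (2π × 9)
θ = 240°
θ = 240°

240°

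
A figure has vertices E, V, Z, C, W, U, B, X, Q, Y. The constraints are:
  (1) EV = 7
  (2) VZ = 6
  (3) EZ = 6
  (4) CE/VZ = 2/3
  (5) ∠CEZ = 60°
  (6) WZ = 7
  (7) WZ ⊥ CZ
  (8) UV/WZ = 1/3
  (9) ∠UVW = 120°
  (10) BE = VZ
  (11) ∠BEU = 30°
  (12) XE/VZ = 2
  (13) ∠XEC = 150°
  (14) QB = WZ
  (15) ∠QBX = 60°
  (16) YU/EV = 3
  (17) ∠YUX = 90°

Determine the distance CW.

From the given relations: CE = 2/3·VZ = 2/3·6 = 4.
Step 1: By the law of cosines on triangle ZEC: ZC² = 6² + 4² − 2·6·4·cos(60°) = 28, so ZC = 2·√7.
Step 2: By the law of cosines on triangle CZW: CW² = (2·√7)² + 7² − 2·2·√7·7·cos(90°) = 77, so CW = √77.

Therefore, the length of CW = √77.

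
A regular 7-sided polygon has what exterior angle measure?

Each exterior angle of a regular n-gon is 360 / n.
For n = 7: 360 / 7 = 360/7 degrees.

360/7 degrees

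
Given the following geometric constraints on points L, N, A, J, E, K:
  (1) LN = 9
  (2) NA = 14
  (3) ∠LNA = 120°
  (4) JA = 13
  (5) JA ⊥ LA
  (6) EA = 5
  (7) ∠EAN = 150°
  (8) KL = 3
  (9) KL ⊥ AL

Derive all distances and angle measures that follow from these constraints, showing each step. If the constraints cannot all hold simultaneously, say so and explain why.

The constraints are consistent.

Step 1: From LN = 9, NA = 14, and ∠LNA = 120°, by the law of cosines:
  LA² = LN² + NA² - 2·LN·NA·cos(120°) = 81 + 196 + 126 = 403
  LA ≈ 20.07

Step 2: From NA = 14, AE = 5, and ∠NAE = 150°, by the law of cosines:
  NE² = NA² + AE² - 2·NA·AE·cos(150°) = 196 + 25 + 121.2 = 342.2
  NE ≈ 18.5

Step 3: From LA = 20.07, AJ = 13, and ∠LAJ = 90°, by the law of cosines:
  LJ² = LA² + AJ² - 2·LA·AJ·cos(90°) = 403 + 169 - 0 = 572
  LJ = 2·√143

Step 4: From AL = 20.07, LK = 3, and ∠ALK = 90°, by the law of cosines:
  AK² = AL² + LK² - 2·AL·LK·cos(90°) = 403 + 9 - 0 = 412
  AK = 2·√103

Step 5: From LA = 20.07, LN = 9, AN = 14, by the inverse law of cosines:
  cos(∠ALN) = (LA² + LN² - AN²) / (2·LA·LN)
  ∠ALN = 37.15°

Step 6: From NA = 14, NE = 18.5, AE = 5, by the inverse law of cosines:
  cos(∠ANE) = (NA² + NE² - AE²) / (2·NA·NE)
  ∠ANE = 7.77°

Step 7: From AL = 20.07, AN = 14, LN = 9, by the inverse law of cosines:
  cos(∠LAN) = (AL² + AN² - LN²) / (2·AL·AN)
  ∠LAN = 22.85°

Step 8: From EA = 5, EN = 18.5, AN = 14, by the inverse law of cosines:
  cos(∠AEN) = (EA² + EN² - AN²) / (2·EA·EN)
  ∠AEN = 22.23°

Step 9: From LA = 20.07, LJ = 2·√143, AJ = 13, by the inverse law of cosines:
  cos(∠ALJ) = (LA² + LJ² - AJ²) / (2·LA·LJ)
  ∠ALJ = 32.93°

Step 10: From AK = 2·√103, AL = 20.07, KL = 3, by the inverse law of cosines:
  cos(∠KAL) = (AK² + AL² - KL²) / (2·AK·AL)
  ∠KAL = 8.5°

Step 11: From JA = 13, JL = 2·√143, AL = 20.07, by the inverse law of cosines:
  cos(∠AJL) = (JA² + JL² - AL²) / (2·JA·JL)
  ∠AJL = 57.07°

Step 12: From KA = 2·√103, KL = 3, AL = 20.07, by the inverse law of cosines:
  cos(∠AKL) = (KA² + KL² - AL²) / (2·KA·KL)
  ∠AKL = 81.5°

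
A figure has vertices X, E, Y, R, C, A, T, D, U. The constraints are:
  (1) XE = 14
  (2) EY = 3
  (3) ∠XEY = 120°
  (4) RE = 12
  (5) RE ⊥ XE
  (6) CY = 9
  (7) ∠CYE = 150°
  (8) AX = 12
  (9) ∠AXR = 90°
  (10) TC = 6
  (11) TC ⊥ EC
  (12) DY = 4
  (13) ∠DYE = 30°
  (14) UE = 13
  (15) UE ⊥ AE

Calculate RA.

Step 1: By the law of cosines on triangle XER: XR² = 14² + 12² − 2·14·12·cos(90°) = 340, so XR = 2·√85.
Step 2: By the law of cosines on triangle RXA: RA² = (2·√85)² + 12² − 2·2·√85·12·cos(90°) = 484, so RA = 22.

Therefore, the length of RA = 22.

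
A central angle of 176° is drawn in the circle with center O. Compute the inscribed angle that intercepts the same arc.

An inscribed angle intercepts an arc from a point on the circle, while the central angle intercepts the same arc from the center.
The inscribed angle is always half the central angle: 176° / 2 = 88°.

88°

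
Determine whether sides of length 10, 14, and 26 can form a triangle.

The longest side is 26. The other two sides sum to 10 + 14 = 24.
Since 24 ≤ 26, the two shorter sides cannot reach around to close the triangle.

No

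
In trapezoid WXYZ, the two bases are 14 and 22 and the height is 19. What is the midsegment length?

midsegment = (14 + 22) / 2 = 36 / 2 = 18

18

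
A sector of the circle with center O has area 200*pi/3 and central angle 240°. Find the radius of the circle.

The sector covers 240°/360° = 2/3 of the full circle.
Full circle area = 200*pi/3 / 2/3 = 100*pi.
Since full area = πr², we get r² = 100*pi/π = 100, so r = 10.

10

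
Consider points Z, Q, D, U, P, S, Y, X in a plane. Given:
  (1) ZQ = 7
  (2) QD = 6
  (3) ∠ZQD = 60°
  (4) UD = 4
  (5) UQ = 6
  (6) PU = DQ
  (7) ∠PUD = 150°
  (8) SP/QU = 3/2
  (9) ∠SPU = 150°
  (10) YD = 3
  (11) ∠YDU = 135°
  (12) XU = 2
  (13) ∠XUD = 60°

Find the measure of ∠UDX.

Step 1: By the law of cosines on triangle DUX: DX² = 4² + 2² − 2·4·2·cos(60°) = 12, so DX = 2·√3.
Step 2: By the inverse law of cosines on triangle UDX: cos(∠UDX) = (4² + (2·√3)² − 2²) / (2·4·2·√3) = 24/27.71 = 0.866, so ∠UDX = 30°.

Therefore, the measure of angle ∠UDX = 30°.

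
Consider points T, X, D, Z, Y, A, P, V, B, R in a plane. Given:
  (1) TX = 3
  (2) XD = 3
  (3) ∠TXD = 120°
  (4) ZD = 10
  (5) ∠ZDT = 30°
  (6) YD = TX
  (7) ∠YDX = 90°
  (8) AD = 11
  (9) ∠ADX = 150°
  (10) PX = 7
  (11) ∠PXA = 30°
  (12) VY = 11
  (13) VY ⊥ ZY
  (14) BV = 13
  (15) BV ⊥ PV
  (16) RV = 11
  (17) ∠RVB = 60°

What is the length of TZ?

Step 1: By the law of cosines on triangle DXT: DT² = 3² + 3² − 2·3·3·cos(120°) = 27, so DT = 3·√3.
Step 2: By the law of cosines on triangle TDZ: TZ² = (3·√3)² + 10² − 2·3·√3·10·cos(30°) = 37, so TZ = √37.

Therefore, the length of TZ = √37.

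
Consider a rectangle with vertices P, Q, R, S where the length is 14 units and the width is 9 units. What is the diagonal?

A rectangle's diagonal splits it into two right triangles, with the diagonal as the hypotenuse.
By the Pythagorean theorem, d^2 = 14^2 + 9^2 = 277.
Therefore d = sqrt(277).

sqrt(277)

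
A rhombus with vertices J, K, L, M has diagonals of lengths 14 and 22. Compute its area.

Area of a rhombus = (d1 * d2) / 2
Area = (14 * 22) / 2
Area = 308 / 2
Area = 154

154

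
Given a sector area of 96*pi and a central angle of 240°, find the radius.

Sector area A = πr² × θ/360, so r² = 360A / (πθ).
r² = 360 × 96*pi / (π × 240)
r² = 144
r = 12

12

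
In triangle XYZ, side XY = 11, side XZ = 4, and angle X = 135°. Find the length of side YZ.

When two sides and the included angle are known, the law of cosines gives the third side.
c^2 = a^2 + b^2 - 2ab cos(C) generalizes the Pythagorean theorem to non-right triangles.
Here: YZ^2 = 121 + 16 - 88*(-sqrt(2)/2) = 44*sqrt(2) + 137
YZ = sqrt(44*sqrt(2) + 137)

sqrt(44*sqrt(2) + 137)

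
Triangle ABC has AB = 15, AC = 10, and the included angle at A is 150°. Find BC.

By the law of cosines: BC^2 = AB^2 + AC^2 - 2*AB*AC*cos(A)
BC^2 = 15^2 + 10^2 - 2*15*10*cos(150°)
BC^2 = 225 + 100 - 300*(-sqrt(3)/2)
BC^2 = 150*sqrt(3) + 325
BC = 5*sqrt(6*sqrt(3) + 13)

5*sqrt(6*sqrt(3) + 13)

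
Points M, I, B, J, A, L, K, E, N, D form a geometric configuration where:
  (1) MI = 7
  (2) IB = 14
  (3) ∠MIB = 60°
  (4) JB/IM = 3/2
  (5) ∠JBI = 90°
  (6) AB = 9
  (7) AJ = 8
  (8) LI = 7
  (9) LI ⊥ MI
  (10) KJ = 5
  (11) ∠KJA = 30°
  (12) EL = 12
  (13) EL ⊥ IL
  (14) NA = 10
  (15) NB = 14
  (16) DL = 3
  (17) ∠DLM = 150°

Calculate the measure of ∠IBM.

Step 1: By the law of cosines on triangle BIM: BM² = 14² + 7² − 2·14·7·cos(60°) = 147, so BM = 7·√3.
Step 2: By the inverse law of cosines on triangle IBM: cos(∠IBM) = (14² + (7·√3)² − 7²) / (2·14·7·√3) = 294/339.48 = 0.866, so ∠IBM = 30°.

Therefore, the measure of angle ∠IBM = 30°.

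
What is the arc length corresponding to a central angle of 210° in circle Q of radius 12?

Arc length = 2π(12)(7/12) = 14*pi

14*pi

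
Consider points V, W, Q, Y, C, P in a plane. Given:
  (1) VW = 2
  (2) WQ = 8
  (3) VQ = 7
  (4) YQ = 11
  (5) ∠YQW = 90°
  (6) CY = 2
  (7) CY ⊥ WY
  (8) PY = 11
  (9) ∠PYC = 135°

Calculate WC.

Step 1: By the law of cosines on triangle WQY: WY² = 8² + 11² − 2·8·11·cos(90°) = 185, so WY = √185.
Step 2: By the law of cosines on triangle WYC: WC² = √185² + 2² − 2·√185·2·cos(90°) = 189, so WC = 3·√21.

Therefore, the length of WC = 3·√21.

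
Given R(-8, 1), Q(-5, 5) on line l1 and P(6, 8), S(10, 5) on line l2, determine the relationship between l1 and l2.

Slope of line 1: m1 = (5 - 1)/(-5 - -8) = 4/3 = 4/3
Slope of line 2: m2 = (5 - 8)/(10 - 6) = -3/4 = -3/4
m1 * m2 = (4/3) * (-3/4) = -1 = -1, so the lines are perpendicular.

Perpendicular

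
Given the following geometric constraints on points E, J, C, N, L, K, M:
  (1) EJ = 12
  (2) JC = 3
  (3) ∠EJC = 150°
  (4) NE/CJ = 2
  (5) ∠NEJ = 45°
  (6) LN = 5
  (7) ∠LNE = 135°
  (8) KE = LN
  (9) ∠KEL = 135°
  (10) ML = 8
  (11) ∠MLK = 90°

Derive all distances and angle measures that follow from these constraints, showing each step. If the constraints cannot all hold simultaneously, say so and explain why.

The constraints are consistent.

From the given relations:
  NE = 2·CJ = 2·3 = 6
  KE = LN = 5

Step 1: From EJ = 12, JC = 3, and ∠EJC = 150°, by the law of cosines:
  EC² = EJ² + JC² - 2·EJ·JC·cos(150°) = 144 + 9 + 62.35 = 215.4
  EC ≈ 14.67

Step 2: From EN = 6, NL = 5, and ∠ENL = 135°, by the law of cosines:
  EL² = EN² + NL² - 2·EN·NL·cos(135°) = 36 + 25 + 42.43 = 103.4
  EL ≈ 10.17

Step 3: From JE = 12, EN = 6, and ∠JEN = 45°, by the law of cosines:
  JN² = JE² + EN² - 2·JE·EN·cos(45°) = 144 + 36 - 101.8 = 78.18
  JN ≈ 8.84

Step 4: From LE = 10.17, EK = 5, and ∠LEK = 135°, by the law of cosines:
  LK² = LE² + EK² - 2·LE·EK·cos(135°) = 103.4 + 25 + 71.91 = 200.3
  LK ≈ 14.15

Step 5: From EC = 14.67, EJ = 12, CJ = 3, by the inverse law of cosines:
  cos(∠CEJ) = (EC² + EJ² - CJ²) / (2·EC·EJ)
  ∠CEJ = 5.87°

Step 6: From EL = 10.17, EN = 6, LN = 5, by the inverse law of cosines:
  cos(∠LEN) = (EL² + EN² - LN²) / (2·EL·EN)
  ∠LEN = 20.34°

Step 7: From JE = 12, JN = 8.84, EN = 6, by the inverse law of cosines:
  cos(∠EJN) = (JE² + JN² - EN²) / (2·JE·JN)
  ∠EJN = 28.68°

Step 8: From CE = 14.67, CJ = 3, EJ = 12, by the inverse law of cosines:
  cos(∠ECJ) = (CE² + CJ² - EJ²) / (2·CE·CJ)
  ∠ECJ = 24.13°

Step 9: From NE = 6, NJ = 8.84, EJ = 12, by the inverse law of cosines:
  cos(∠ENJ) = (NE² + NJ² - EJ²) / (2·NE·NJ)
  ∠ENJ = 106.32°

Step 10: From LE = 10.17, LN = 5, EN = 6, by the inverse law of cosines:
  cos(∠ELN) = (LE² + LN² - EN²) / (2·LE·LN)
  ∠ELN = 24.66°

Step 11: From KL = 14.15, LM = 8, and ∠KLM = 90°, by the law of cosines:
  KM² = KL² + LM² - 2·KL·LM·cos(90°) = 200.3 + 64 - 0 = 264.3
  KM ≈ 16.26

Step 12: From LE = 10.17, LK = 14.15, EK = 5, by the inverse law of cosines:
  cos(∠ELK) = (LE² + LK² - EK²) / (2·LE·LK)
  ∠ELK = 14.47°

Step 13: From KE = 5, KL = 14.15, EL = 10.17, by the inverse law of cosines:
  cos(∠EKL) = (KE² + KL² - EL²) / (2·KE·KL)
  ∠EKL = 30.53°

Step 14: From KL = 14.15, KM = 16.26, LM = 8, by the inverse law of cosines:
  cos(∠LKM) = (KL² + KM² - LM²) / (2·KL·KM)
  ∠LKM = 29.48°

Step 15: From MK = 16.26, ML = 8, KL = 14.15, by the inverse law of cosines:
  cos(∠KML) = (MK² + ML² - KL²) / (2·MK·ML)
  ∠KML = 60.52°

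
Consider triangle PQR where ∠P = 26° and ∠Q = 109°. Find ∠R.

angle R = 180 - 26 - 109 = 45 degrees.

45 degrees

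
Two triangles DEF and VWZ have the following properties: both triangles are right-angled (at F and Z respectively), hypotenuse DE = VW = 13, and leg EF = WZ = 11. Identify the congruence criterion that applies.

The given information matches HL: The hypotenuse and one leg of two right triangles are equal (Hypotenuse-Leg).

HL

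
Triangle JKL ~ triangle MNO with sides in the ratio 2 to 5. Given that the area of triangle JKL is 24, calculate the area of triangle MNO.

Area ratio = (2/5)^2 = 4/25. Area of MNO = 24 * 25/4 = 150.

150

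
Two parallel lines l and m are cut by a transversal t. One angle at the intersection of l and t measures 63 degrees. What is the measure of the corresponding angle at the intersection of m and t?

When a transversal crosses parallel lines, angles in the same position at each intersection are called corresponding angles.
These are always equal, so the answer is 63 degrees.

63 degrees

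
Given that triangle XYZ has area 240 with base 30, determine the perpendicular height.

height = 2 * 240 / 30 = 16

16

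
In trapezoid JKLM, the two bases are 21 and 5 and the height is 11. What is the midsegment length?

midsegment = (21 + 5) / 2 = 26 / 2 = 13

13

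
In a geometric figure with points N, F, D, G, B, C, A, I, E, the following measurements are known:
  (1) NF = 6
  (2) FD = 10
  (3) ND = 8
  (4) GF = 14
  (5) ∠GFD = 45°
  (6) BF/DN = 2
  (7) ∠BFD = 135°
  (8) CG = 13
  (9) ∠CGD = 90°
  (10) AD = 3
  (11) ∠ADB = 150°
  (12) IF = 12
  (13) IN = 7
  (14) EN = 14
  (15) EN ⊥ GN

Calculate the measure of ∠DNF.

Step 1: By the inverse law of cosines on triangle DNF: cos(∠DNF) = (8² + 6² − 10²) / (2·8·6) = 0/96 = 0, so ∠DNF = 90°.

Therefore, the measure of angle ∠DNF = 90°.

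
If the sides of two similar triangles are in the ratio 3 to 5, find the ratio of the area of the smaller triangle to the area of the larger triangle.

Area ratio = (side ratio)^2 = (3/5)^2 = 9:25.

9:25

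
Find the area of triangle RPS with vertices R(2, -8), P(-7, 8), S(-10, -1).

Shoelace: Area = (1/2)|2(8--1) + -7(-1--8) + -10(-8-8)| = (1/2)(129) = 129/2

129/2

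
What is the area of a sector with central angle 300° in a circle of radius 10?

The full circle has area πr² = π(10)² = 100*pi.
The sector covers 300° out of 360°, a fraction of 5/6.
Sector area = 100*pi × 5/6 = 250*pi/3.

250*pi/3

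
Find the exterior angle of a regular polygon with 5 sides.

Each exterior angle of a regular n-gon is 360 / n.
For n = 5: 360 / 5 = 72 degrees.

72 degrees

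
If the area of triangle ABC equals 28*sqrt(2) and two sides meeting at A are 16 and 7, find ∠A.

Area = (1/2) * a * b * sin(C)
sin(C) = 2 * Area / (a * b)
sin(C) = 2 * 28*sqrt(2) / (16 * 7)
sin(C) = sqrt(2)/2
C = arcsin(sqrt(2)/2) = 45°
Since sin(180° - C) = sin(C), the obtuse angle 135° gives the same area, so C = 45° or C = 135°.

45° or 135°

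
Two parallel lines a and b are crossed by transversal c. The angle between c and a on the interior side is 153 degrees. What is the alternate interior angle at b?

Alternate interior angles lie on opposite sides of the transversal, between the parallel lines.
By the alternate interior angle theorem, they are equal: 153 degrees.

153 degrees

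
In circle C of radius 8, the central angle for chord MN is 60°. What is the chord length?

Chord length = 2r sin(θ/2)
= 2 × 8 × sin(60°/2)
= 2 × 8 × sin(30°)
= 8

8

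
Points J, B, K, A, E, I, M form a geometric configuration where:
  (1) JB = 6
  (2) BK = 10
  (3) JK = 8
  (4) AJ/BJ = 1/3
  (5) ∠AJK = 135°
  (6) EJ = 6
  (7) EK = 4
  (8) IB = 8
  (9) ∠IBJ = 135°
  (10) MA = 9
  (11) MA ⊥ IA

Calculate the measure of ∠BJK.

Step 1: By the inverse law of cosines on triangle BJK: cos(∠BJK) = (6² + 8² − 10²) / (2·6·8) = 0/96 = 0, so ∠BJK = 90°.

Therefore, the measure of angle ∠BJK = 90°.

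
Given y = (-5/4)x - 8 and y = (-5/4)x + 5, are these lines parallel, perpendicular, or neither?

Slope of line 1: m1 = -5/4
Slope of line 2: m2 = -5/4
Two lines are parallel if and only if they have equal slopes (or both are vertical).
Here m1 = m2 = -5/4, confirming the lines are parallel.

Parallel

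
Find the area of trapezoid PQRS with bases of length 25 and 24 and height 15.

A trapezoid's area equals the midsegment times the height.
The midsegment is (25 + 24) / 2 = 49/2.
Area = 49/2 * 15 = 735/2.

735/2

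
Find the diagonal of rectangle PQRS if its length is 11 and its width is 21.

d = sqrt(11^2 + 21^2) = sqrt(562)

sqrt(562)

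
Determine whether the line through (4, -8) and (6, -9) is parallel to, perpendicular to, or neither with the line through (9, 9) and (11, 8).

Slope of line 1: m1 = (-9 - -8)/(6 - 4) = -1/2 = -1/2
Slope of line 2: m2 = (8 - 9)/(11 - 9) = -1/2 = -1/2
Two lines are parallel if and only if they have equal slopes (or both are vertical).
Here m1 = m2 = -1/2, confirming the lines are parallel.

Parallel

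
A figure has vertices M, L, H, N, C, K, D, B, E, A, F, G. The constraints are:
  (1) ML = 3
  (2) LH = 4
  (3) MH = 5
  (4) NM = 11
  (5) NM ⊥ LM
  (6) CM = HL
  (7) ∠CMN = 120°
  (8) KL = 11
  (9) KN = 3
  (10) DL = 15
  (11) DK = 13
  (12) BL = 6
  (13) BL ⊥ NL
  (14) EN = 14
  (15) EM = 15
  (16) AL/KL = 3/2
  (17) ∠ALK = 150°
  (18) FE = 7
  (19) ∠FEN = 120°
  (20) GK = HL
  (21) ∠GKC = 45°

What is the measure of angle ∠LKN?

Step 1: By the law of cosines on triangle LMN: LN² = 3² + 11² − 2·3·11·cos(90°) = 130, so LN = √130.
Step 2: By the inverse law of cosines on triangle LKN: cos(∠LKN) = (11² + 3² − √130²) / (2·11·3) = 0/66 = 0, so ∠LKN = 90°.

Therefore, the measure of angle ∠LKN = 90°.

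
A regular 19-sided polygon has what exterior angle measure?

Each exterior angle of a regular n-gon is 360 / n.
For n = 19: 360 / 19 = 360/19 degrees.

360/19 degrees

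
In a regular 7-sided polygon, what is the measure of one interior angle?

Each interior angle of a regular n-gon is (n - 2) * 180 / n.
For n = 7: (7 - 2) * 180 / 7 = 900/7 = 900/7 degrees.

900/7 degrees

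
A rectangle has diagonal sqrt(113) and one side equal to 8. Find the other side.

Using the Pythagorean theorem: d^2 = a^2 + b^2
b^2 = d^2 - a^2
b^2 = 113 - 64
b^2 = 49
b = sqrt(49) = 7

7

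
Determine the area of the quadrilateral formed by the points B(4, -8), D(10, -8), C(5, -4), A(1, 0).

Shoelace: sum of cross terms = 44, Area = (1/2)|44| = 22

22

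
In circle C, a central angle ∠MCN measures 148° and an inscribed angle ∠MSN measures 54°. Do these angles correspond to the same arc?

By the inscribed angle theorem, the inscribed angle for a central angle of 148° should be 148° / 2 = 74°.
The given inscribed angle is 54°, which does not equal 74°.
Therefore, no, they do not correspond to the same arc.

No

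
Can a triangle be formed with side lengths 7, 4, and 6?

For three segments to close into a triangle, no single side can be as long as the other two combined.
The longest side is 7, and 4 + 6 = 10 > 7.
A triangle can be formed.

Yes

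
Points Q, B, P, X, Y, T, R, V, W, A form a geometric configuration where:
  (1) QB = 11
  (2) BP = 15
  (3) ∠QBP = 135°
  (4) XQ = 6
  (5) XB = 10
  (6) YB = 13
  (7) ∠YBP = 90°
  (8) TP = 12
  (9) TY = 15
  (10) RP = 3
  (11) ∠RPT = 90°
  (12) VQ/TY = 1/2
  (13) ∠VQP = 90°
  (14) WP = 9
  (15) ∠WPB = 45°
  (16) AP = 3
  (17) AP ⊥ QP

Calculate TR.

Step 1: By the law of cosines on triangle TPR: TR² = 12² + 3² − 2·12·3·cos(90°) = 153, so TR = 3·√17.

Therefore, the length of TR = 3·√17.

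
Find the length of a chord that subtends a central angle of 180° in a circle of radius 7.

Drop a perpendicular from the center to the chord, bisecting both the chord and the central angle.
Each half-chord = r sin(θ/2) = 7 sin(90°).
The full chord = 2 × 7 × sin(90°) = 14.

14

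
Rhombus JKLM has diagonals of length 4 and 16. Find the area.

The diagonals of a rhombus divide it into four right triangles.
Each triangle has legs 4/ 2 = 2 and 16/2 = 8, so each has area (1/2)*2*8 = 8.
Four such triangles give total area = (d1 * d2) / 2 = 32.

32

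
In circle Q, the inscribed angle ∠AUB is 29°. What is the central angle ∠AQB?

The inscribed angle theorem states that a central angle is always twice any inscribed angle that subtends the same arc.
Since the inscribed angle is 29°, the central angle = 2 × 29° = 58°.

58°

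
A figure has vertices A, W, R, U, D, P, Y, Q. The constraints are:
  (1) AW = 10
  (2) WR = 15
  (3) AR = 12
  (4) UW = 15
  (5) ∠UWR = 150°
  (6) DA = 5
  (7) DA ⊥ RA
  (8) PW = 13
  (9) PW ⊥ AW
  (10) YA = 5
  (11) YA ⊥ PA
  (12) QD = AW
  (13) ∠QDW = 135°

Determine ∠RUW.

Step 1: By the law of cosines on triangle UWR: UR² = 15² + 15² − 2·15·15·cos(150°) = 839.71, so UR ≈ 28.98.
Step 2: By the inverse law of cosines on triangle RUW: cos(∠RUW) = (28.98² + 15² − 15²) / (2·28.98·15) = 839.71/869.33 = 0.9659, so ∠RUW = 15°.

Therefore, the measure of angle ∠RUW = 15°.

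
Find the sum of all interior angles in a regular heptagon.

The sum of interior angles of an n-sided polygon is (n - 2) * 180.
For n = 7: (7 - 2) * 180 = 5 * 180 = 900 degrees.

900 degrees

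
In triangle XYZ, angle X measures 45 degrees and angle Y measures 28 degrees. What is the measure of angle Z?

The interior angles sum to 180°: angle Z = 180 - 45 - 28 = 107°.
The triangle is obtuse (angles 45°, 28°, 107°).

107 degrees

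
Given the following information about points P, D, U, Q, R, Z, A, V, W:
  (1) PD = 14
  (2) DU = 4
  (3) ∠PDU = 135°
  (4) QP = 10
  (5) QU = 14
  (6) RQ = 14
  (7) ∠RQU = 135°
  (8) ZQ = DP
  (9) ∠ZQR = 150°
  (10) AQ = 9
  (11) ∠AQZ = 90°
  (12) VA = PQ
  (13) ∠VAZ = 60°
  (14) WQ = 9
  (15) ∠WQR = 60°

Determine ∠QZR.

From the given relations: ZQ = DP = 14.
Step 1: By the law of cosines on triangle ZQR: ZR² = 14² + 14² − 2·14·14·cos(150°) = 731.48, so ZR ≈ 27.05.
Step 2: By the inverse law of cosines on triangle QZR: cos(∠QZR) = (14² + 27.05² − 14²) / (2·14·27.05) = 731.48/757.29 = 0.9659, so ∠QZR = 15°.

Therefore, the measure of angle ∠QZR = 15°.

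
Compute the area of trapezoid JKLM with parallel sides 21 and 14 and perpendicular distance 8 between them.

Area = (21 + 14) * 8 / 2 = 280 / 2 = 140

140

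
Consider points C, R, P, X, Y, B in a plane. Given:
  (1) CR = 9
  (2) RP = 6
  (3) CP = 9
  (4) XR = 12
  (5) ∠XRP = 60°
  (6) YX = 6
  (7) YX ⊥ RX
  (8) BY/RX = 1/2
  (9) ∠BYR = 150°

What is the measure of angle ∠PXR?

Step 1: By the law of cosines on triangle XRP: XP² = 12² + 6² − 2·12·6·cos(60°) = 108, so XP = 6·√3.
Step 2: By the inverse law of cosines on triangle PXR: cos(∠PXR) = ((6·√3)² + 12² − 6²) / (2·6·√3·12) = 216/249.42 = 0.866, so ∠PXR = 30°.

Therefore, the measure of angle ∠PXR = 30°.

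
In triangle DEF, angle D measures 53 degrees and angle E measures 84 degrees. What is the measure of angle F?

By the triangle angle sum property, the three interior angles of any triangle add up to 180°.
We know angle D = 53° and angle E = 84°, so their sum is 137°.
Therefore angle F = 180° - 137° = 43°.

43 degrees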